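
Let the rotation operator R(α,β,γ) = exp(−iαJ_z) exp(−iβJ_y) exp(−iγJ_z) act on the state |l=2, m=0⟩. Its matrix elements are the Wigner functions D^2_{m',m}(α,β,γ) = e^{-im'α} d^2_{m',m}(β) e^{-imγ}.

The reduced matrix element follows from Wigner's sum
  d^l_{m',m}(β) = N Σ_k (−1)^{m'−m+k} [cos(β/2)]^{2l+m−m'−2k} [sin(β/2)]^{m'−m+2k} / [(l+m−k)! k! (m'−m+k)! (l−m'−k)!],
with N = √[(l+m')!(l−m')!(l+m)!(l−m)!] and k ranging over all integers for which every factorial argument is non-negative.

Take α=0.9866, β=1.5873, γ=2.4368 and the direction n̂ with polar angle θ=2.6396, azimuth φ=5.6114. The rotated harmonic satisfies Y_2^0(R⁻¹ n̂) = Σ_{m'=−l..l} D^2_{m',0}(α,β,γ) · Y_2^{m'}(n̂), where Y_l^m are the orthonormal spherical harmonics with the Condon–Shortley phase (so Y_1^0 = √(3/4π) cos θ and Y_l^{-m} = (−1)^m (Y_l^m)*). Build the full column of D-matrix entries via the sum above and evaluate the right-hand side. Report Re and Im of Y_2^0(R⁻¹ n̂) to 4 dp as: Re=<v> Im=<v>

Re=-0.3147 Im=0.0000

Need the full column D^2_{m',0} for m'=−2..2 at α=0.9866, β=1.5873, γ=2.4368.
cos(β/2)=0.701248, sin(β/2)=0.712918
d^2_{-2,0}: single k=2 term ⇒ +0.612206;  D = -0.239759+0.563304i
d^2_{-1,0}: k∈[1..2] ⇒ +0.602184 -0.622394 = -0.020209;  D = -0.011146-0.016858i
d^2_{0,0}: k∈[0..2] ⇒ +0.241817 -0.999728 +0.258320 = -0.499591;  D = -0.499591+0.000000i
d^2_{1,0}: k∈[0..1] ⇒ -0.602184 +0.622394 = +0.020209;  D = +0.011146-0.016858i
d^2_{2,0}: single k=0 term ⇒ +0.612206;  D = -0.239759-0.563304i
Y_2^{m'}(θ=2.6396,φ=5.6114) and Σ D·Y over m':
  (-0.2398+0.5633i)·(+0.0201+0.0871i)  (-0.0111-0.0169i)·(-0.2551-0.2028i)  (-0.4996+0.0000i)·(+0.4117+0.0000i)  (+0.0111-0.0169i)·(+0.2551-0.2028i)  (-0.2398-0.5633i)·(+0.0201-0.0871i)
Y_2^0(R⁻¹ n̂) = -0.314670+0.000000i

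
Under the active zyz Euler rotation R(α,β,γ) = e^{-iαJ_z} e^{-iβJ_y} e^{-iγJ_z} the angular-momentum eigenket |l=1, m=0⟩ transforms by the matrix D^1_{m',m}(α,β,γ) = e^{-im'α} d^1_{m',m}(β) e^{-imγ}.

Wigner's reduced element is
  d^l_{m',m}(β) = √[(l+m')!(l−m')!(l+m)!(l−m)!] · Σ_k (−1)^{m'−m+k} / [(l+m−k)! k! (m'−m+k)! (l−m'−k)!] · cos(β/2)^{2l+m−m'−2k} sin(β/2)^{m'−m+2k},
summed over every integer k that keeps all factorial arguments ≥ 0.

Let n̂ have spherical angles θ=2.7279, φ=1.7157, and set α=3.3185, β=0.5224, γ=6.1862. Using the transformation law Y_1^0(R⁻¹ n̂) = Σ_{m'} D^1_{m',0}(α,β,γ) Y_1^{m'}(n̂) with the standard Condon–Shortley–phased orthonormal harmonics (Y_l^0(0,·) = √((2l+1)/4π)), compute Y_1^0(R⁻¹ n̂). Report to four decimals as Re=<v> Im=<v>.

Need the full column D^1_{m',0} for m'=−1..1 at α=3.3185, β=0.5224, γ=6.1862.
cos(β/2)=0.966081, sin(β/2)=0.258240
d^1_{-1,0}: single k=1 term ⇒ +0.352819;  D = -0.347312-0.062091i
d^1_{0,0}: k∈[0..1] ⇒ +0.933312 -0.066688 = +0.866624;  D = +0.866624+0.000000i
d^1_{1,0}: single k=0 term ⇒ -0.352819;  D = +0.347312-0.062091i
Y_1^{m'}(θ=2.7279,φ=1.7157) and Σ D·Y over m':
  (-0.3473-0.0621i)·(-0.0201-0.1374i)  (+0.8666+0.0000i)·(-0.4474+0.0000i)  (+0.3473-0.0621i)·(+0.0201-0.1374i)
Y_1^0(R⁻¹ n̂) = -0.390851+0.000000i

Re=-0.3909 Im=0.0000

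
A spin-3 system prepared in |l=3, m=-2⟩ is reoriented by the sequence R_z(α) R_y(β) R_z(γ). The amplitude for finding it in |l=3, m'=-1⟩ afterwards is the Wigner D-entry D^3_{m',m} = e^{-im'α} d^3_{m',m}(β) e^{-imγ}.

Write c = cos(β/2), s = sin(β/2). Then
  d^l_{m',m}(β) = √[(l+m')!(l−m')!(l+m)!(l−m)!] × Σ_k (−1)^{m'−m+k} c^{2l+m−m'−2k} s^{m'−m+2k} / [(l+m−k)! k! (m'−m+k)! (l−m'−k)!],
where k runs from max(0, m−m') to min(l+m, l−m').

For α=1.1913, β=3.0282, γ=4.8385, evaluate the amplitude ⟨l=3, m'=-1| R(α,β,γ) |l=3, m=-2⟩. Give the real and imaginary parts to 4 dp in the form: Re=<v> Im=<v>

Re=-0.0001 Im=-0.0011

Split into d^3_{-1,-2}(β=3.0282) × two z-phases.
Half-angle: c=0.056666, s=0.998393. N=√(2·24·1·120)=75.894664
Admissible k: 0..1 (factorial args all ≥0)
  k=0: (−1)^1·75.8947/(24)·0.0567^5·0.9984^1 = -0.000002
  k=1: (−1)^2·75.8947/(12)·0.0567^3·0.9984^3 = +0.001145
d^3_{-1,-2}(3.0282) = -0.000002 +0.001145 = +0.001143
D = (+0.370453+0.928851i)·(+0.001143)·(-0.968360-0.249556i) = -0.000145-0.001134i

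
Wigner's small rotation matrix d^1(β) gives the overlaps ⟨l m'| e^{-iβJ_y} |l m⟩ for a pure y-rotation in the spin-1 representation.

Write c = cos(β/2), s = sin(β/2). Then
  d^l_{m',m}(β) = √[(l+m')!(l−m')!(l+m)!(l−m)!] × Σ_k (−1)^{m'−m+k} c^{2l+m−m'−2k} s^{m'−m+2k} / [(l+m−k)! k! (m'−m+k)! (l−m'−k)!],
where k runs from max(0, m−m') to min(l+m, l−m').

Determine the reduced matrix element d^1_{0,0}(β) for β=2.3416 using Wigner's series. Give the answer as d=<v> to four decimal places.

d^1_{0,0}(β=2.3416) via Wigner's sum:
Half-angle: c=0.389415, s=0.921062. N=√(1·1·1·1)=1.000000
Admissible k: 0..1 (factorial args all ≥0)
  k=0: (−1)^0·1.0000/(1)·0.3894^2·0.9211^0 = +0.151644
  k=1: (−1)^1·1.0000/(1)·0.3894^0·0.9211^2 = -0.848356
d^1_{0,0}(2.3416) = +0.151644 -0.848356 = -0.696712

d=-0.6967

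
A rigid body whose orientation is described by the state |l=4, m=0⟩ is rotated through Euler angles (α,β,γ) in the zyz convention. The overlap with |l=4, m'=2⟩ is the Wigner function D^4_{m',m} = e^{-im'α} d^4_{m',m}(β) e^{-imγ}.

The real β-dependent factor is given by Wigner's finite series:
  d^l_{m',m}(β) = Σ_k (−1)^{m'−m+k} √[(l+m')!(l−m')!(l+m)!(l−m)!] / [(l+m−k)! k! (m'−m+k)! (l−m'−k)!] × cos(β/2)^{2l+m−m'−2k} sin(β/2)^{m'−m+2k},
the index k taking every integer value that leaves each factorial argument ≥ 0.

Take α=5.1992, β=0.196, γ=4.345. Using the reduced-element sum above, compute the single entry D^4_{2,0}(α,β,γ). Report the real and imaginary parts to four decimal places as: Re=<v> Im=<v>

D^4_{2,0}(5.1992,0.196,4.345) = e^{-i·2·5.1992}·d^4_{2,0}(0.196)·e^{-i·0·4.345}. Compute d first:
With c≡cos(β/2)=0.995202 and s≡sin(β/2)=0.097843, N=[720·2·24·24]^{1/2}=910.735966
k: max(0,(0)−(2))=0 … min(4+(0),4−(2))=2
  k=0: (−1)^2·910.7360/(96)·0.9952^6·0.0978^2 = +0.088237
  k=1: (−1)^3·910.7360/(36)·0.9952^4·0.0978^4 = -0.002274
  k=2: (−1)^4·910.7360/(96)·0.9952^2·0.0978^6 = +0.000008
d^4_{2,0}(0.196) = +0.088237 -0.002274 +0.000008 = +0.085971
Phases: e^{-i·(2)·5.1992}=-0.562308+0.826928i, e^{-i·(0)·4.345}=+1.000000+0.000000i ⇒ D=-0.048342+0.071092i

Re=-0.0483 Im=0.0711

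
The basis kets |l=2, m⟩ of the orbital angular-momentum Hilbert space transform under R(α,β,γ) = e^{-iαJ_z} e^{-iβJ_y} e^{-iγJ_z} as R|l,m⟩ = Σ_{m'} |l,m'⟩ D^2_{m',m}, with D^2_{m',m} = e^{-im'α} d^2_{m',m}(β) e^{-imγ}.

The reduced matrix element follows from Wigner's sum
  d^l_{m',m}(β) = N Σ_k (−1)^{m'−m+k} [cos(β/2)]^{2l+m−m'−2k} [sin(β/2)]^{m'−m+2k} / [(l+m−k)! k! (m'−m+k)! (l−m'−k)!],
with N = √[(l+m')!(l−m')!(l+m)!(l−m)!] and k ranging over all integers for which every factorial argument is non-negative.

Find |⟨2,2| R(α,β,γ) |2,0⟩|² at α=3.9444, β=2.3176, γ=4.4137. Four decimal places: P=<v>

Split into d^2_{2,0}(β=2.3176) × two z-phases.
With c≡cos(β/2)=0.400439 and s≡sin(β/2)=0.916323, N=[24·1·2·2]^{1/2}=9.797959
k: max(0,(0)−(2))=0 … min(2+(0),2−(2))=0
  k=0: (−1)^2·9.7980/(4)·0.4004^2·0.9163^2 = +0.329797
d^2_{2,0}(2.3176) = +0.329797
|D^2_{2,0}|² = |d^2_{2,0}(β)|² = (+0.329797)² = 0.108766 (the z-rotation phases have unit modulus)

P=0.1088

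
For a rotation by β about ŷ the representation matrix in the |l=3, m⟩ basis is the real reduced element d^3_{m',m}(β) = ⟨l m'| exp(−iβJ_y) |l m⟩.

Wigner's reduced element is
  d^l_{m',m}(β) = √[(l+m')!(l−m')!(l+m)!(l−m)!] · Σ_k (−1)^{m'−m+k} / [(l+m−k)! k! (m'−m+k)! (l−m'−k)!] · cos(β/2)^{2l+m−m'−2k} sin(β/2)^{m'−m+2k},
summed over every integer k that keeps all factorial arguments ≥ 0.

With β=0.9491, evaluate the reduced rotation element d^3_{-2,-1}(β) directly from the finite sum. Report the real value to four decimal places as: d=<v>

d^3_{-2,-1}(β=0.9491) via Wigner's sum:
c=cos(0.9491/2)=0.889498, s=sin(0.9491/2)=0.456938; N=√[1·120·2·24]=75.894664
k∈{1,2} keeps every argument non-negative
  k=1: (−1)^0·75.8947/(24)·0.8895^5·0.4569^1 = +0.804606
  k=2: (−1)^1·75.8947/(12)·0.8895^3·0.4569^3 = -0.424657
d^3_{-2,-1}(0.9491) = +0.804606 -0.424657 = +0.379950

d=0.3799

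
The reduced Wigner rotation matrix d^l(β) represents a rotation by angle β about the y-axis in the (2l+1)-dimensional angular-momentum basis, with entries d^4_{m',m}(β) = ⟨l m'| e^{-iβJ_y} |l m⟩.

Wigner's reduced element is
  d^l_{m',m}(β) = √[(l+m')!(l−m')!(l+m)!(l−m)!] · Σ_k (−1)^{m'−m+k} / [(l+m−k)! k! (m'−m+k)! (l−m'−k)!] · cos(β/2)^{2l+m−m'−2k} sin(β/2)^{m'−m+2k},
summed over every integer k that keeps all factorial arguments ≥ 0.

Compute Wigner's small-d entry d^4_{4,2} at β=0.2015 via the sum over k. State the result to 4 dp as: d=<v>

d=0.0519

d^4_{4,2}(β=0.2015) via Wigner's sum:
c=cos(0.2015/2)=0.994929, s=sin(0.2015/2)=0.100580; N=√[40320·1·720·2]=7619.763776
Admissible k: 0..0 (factorial args all ≥0)
  k=0: (−1)^2·7619.7638/(1440)·0.9949^6·0.1006^2 = +0.051922
d^4_{4,2}(0.2015) = +0.051922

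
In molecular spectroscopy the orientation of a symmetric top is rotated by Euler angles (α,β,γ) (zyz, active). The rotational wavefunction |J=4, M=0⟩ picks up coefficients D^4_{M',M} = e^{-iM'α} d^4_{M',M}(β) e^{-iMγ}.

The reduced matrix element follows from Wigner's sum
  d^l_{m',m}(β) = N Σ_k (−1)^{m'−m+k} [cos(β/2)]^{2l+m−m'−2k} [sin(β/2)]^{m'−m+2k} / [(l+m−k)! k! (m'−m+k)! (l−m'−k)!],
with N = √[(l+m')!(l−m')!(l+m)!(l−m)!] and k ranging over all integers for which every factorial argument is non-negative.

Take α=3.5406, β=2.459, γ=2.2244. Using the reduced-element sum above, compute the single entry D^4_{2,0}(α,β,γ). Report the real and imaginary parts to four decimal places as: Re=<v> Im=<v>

Re=0.3530 Im=-0.3620

D^4_{2,0}(3.5406,2.459,2.2244) = e^{-i·2·3.5406}·d^4_{2,0}(2.459)·e^{-i·0·2.2244}. Compute d first:
Half-angle: c=0.334709, s=0.942322. N=√(720·2·24·24)=910.735966
The bounds max(0,m−m')=0 and min(l+m,l−m')=2 give 3 terms
  k=0: (−1)^2·910.7360/(96)·0.3347^6·0.9423^2 = +0.011845
  k=1: (−1)^3·910.7360/(36)·0.3347^4·0.9423^4 = -0.250355
  k=2: (−1)^4·910.7360/(96)·0.3347^2·0.9423^6 = +0.744133
d^4_{2,0}(2.459) = +0.011845 -0.250355 +0.744133 = +0.505623
Phases: e^{-i·(2)·3.5406}=+0.698130-0.715972i, e^{-i·(0)·2.2244}=+1.000000+0.000000i ⇒ D=+0.352990-0.362012i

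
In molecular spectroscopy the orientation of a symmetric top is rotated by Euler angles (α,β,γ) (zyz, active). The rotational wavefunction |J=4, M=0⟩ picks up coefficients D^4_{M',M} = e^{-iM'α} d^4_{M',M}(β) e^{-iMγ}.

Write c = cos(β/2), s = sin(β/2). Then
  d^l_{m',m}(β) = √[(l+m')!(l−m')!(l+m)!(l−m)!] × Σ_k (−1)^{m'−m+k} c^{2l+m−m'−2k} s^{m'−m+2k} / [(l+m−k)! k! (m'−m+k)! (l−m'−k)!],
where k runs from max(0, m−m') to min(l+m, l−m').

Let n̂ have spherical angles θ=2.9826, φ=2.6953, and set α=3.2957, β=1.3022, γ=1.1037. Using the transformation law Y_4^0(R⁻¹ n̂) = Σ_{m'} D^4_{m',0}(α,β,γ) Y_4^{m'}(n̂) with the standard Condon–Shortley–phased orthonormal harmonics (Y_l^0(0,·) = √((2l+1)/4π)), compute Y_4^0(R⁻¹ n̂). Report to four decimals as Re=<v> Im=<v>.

Need the full column D^4_{m',0} for m'=−4..4 at α=3.2957, β=1.3022, γ=1.1037.
cos(β/2)=0.795418, sin(β/2)=0.606062
d^4_{-4,0}: single k=4 term ⇒ +0.451853;  D = +0.368689+0.261228i
d^4_{-3,0}: k∈[3..4] ⇒ +0.838669 -0.486893 = +0.351776;  D = -0.314846-0.156902i
d^4_{-2,0}: k∈[2..4] ⇒ +0.882523 -1.366275 +0.297449 = -0.186303;  D = -0.177524-0.056516i
d^4_{-1,0}: k∈[1..4] ⇒ +0.546007 -1.901923 +1.104171 -0.106839 = -0.358584;  D = +0.354334+0.055042i
d^4_{0,0}: k∈[0..4] ⇒ +0.160237 -1.488418 +1.944244 -0.501662 +0.018203 = +0.132603;  D = +0.132603+0.000000i
d^4_{1,0}: k∈[0..3] ⇒ -0.546007 +1.901923 -1.104171 +0.106839 = +0.358584;  D = -0.354334+0.055042i
d^4_{2,0}: k∈[0..2] ⇒ +0.882523 -1.366275 +0.297449 = -0.186303;  D = -0.177524+0.056516i
d^4_{3,0}: k∈[0..1] ⇒ -0.838669 +0.486893 = -0.351776;  D = +0.314846-0.156902i
d^4_{4,0}: single k=0 term ⇒ +0.451853;  D = +0.368689-0.261228i
Y_4^{m'}(θ=2.9826,φ=2.6953) and Σ D·Y over m':
  (+0.3687+0.2612i)·(-0.0001+0.0003i)  (-0.3148-0.1569i)·(+0.0011+0.0048i)  (-0.1775-0.0565i)·(+0.0306+0.0380i)  (+0.3543+0.0550i)·(+0.2551+0.1221i)  (+0.1326+0.0000i)·(+0.7425+0.0000i)  (-0.3543+0.0550i)·(-0.2551+0.1221i)  (-0.1775+0.0565i)·(+0.0306-0.0380i)  (+0.3148-0.1569i)·(-0.0011+0.0048i)  (+0.3687-0.2612i)·(-0.0001-0.0003i)
Y_4^0(R⁻¹ n̂) = +0.259858+0.000000i

Re=0.2599 Im=0.0000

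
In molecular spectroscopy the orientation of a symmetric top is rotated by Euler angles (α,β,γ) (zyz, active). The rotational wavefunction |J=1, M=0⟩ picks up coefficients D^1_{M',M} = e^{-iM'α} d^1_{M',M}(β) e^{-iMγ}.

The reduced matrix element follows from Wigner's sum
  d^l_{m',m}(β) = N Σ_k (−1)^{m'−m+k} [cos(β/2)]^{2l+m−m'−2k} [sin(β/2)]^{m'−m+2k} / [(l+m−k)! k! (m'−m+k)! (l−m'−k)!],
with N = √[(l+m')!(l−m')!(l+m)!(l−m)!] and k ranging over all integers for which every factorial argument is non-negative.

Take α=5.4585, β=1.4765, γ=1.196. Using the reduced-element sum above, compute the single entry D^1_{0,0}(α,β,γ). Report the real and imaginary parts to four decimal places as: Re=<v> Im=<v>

Re=0.0942 Im=0.0000

D^1_{0,0}(5.4585,1.4765,1.196) = e^{-i·0·5.4585}·d^1_{0,0}(1.4765)·e^{-i·0·1.196}. Compute d first:
With c≡cos(β/2)=0.739647 and s≡sin(β/2)=0.672995, N=[1·1·1·1]^{1/2}=1.000000
k∈{0,1} keeps every argument non-negative
  k=0: (−1)^0·1.0000/(1)·0.7396^2·0.6730^0 = +0.547078
  k=1: (−1)^1·1.0000/(1)·0.7396^0·0.6730^2 = -0.452922
d^1_{0,0}(1.4765) = +0.547078 -0.452922 = +0.094157
D = (+1.000000+0.000000i)·(+0.094157)·(+1.000000+0.000000i) = +0.094157+0.000000i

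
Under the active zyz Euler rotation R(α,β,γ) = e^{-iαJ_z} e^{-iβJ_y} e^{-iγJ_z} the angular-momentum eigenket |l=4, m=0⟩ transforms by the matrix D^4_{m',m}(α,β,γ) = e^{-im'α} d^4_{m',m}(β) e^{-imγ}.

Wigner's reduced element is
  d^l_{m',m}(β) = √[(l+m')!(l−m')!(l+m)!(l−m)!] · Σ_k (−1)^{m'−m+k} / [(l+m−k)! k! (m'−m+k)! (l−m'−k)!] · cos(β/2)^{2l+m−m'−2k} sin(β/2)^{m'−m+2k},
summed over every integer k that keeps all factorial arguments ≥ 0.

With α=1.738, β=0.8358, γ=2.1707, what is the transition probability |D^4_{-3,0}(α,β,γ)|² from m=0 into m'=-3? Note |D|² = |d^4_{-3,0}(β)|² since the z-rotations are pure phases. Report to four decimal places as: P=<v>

P=0.1639

First d^4_{-3,0}(β=0.8358), then the phase factors e^{-i(-3)α} and e^{-i(0)γ}:
c=cos(0.8358/2)=0.913943, s=sin(0.8358/2)=0.405842; N=√[1·5040·24·24]=1703.830978
k: max(0,(0)−(-3))=3 … min(4+(0),4−(-3))=4
  k=3: (−1)^0·1703.8310/(144)·0.9139^5·0.4058^3 = +0.504349
  k=4: (−1)^1·1703.8310/(144)·0.9139^3·0.4058^5 = -0.099451
d^4_{-3,0}(0.8358) = +0.504349 -0.099451 = +0.404899
|D^4_{-3,0}|² = |d^4_{-3,0}(β)|² = (+0.404899)² = 0.163943 (the z-rotation phases have unit modulus)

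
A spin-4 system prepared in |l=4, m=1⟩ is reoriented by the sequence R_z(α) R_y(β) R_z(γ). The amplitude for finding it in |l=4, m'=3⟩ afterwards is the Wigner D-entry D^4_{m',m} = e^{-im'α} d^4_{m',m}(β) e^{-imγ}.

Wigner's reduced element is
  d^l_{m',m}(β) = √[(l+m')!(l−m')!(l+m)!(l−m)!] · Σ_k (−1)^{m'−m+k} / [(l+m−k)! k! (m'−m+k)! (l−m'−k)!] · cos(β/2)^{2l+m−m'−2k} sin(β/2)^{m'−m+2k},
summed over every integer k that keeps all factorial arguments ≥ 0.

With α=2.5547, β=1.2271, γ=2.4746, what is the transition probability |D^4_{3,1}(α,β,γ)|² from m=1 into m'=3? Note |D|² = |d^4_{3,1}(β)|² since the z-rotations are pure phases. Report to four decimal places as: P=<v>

Split into d^4_{3,1}(β=1.2271) × two z-phases.
Half-angle: c=0.817609, s=0.575774. N=√(5040·1·120·6)=1904.940944
k: max(0,(1)−(3))=0 … min(4+(1),4−(3))=1
  k=0: (−1)^2·1904.9409/(240)·0.8176^6·0.5758^2 = +0.786047
  k=1: (−1)^3·1904.9409/(144)·0.8176^4·0.5758^4 = -0.649694
d^4_{3,1}(1.2271) = +0.786047 -0.649694 = +0.136352
|D^4_{3,1}|² = |d^4_{3,1}(β)|² = (+0.136352)² = 0.018592 (the z-rotation phases have unit modulus)

P=0.0186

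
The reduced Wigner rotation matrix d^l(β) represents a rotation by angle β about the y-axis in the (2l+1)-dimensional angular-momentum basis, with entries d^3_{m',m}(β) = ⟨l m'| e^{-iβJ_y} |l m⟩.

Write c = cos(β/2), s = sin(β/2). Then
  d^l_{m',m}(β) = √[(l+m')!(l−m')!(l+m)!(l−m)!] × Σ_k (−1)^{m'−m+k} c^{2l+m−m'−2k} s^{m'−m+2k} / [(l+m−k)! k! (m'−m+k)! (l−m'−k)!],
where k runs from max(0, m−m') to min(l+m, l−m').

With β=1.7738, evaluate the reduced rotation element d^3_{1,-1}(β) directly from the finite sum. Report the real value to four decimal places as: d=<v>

d^3_{1,-1}(β=1.7738) via Wigner's sum:
Half-angle: c=0.631818, s=0.775117. N=√(24·2·2·24)=48.000000
k: max(0,(-1)−(1))=0 … min(3+(-1),3−(1))=2
  k=0: (−1)^2·48.0000/(8)·0.6318^4·0.7751^2 = +0.574451
  k=1: (−1)^3·48.0000/(6)·0.6318^2·0.7751^4 = -1.152770
  k=2: (−1)^4·48.0000/(48)·0.6318^0·0.7751^6 = +0.216872
d^3_{1,-1}(1.7738) = +0.574451 -1.152770 +0.216872 = -0.361446

d=-0.3614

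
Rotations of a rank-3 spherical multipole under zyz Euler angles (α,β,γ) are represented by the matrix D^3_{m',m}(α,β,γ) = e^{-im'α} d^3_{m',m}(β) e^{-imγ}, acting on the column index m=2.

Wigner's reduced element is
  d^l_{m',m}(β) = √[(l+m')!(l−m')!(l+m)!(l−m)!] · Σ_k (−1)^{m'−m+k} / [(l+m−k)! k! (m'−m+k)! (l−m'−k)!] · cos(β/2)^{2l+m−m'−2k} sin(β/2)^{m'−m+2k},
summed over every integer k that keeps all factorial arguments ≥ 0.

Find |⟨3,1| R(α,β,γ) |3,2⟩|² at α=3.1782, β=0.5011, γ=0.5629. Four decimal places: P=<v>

D^3_{1,2}(3.1782,0.5011,0.5629) = e^{-i·1·3.1782}·d^3_{1,2}(0.5011)·e^{-i·2·0.5629}. Compute d first:
Half-angle: c=0.968776, s=0.247937. N=√(24·2·120·1)=75.894664
k∈{1,2} keeps every argument non-negative
  k=1: (−1)^0·75.8947/(24)·0.9688^5·0.2479^1 = +0.669050
  k=2: (−1)^1·75.8947/(12)·0.9688^3·0.2479^3 = -0.087644
d^3_{1,2}(0.5011) = +0.669050 -0.087644 = +0.581405
|D^3_{1,2}|² = |d^3_{1,2}(β)|² = (+0.581405)² = 0.338032 (the z-rotation phases have unit modulus)

P=0.3380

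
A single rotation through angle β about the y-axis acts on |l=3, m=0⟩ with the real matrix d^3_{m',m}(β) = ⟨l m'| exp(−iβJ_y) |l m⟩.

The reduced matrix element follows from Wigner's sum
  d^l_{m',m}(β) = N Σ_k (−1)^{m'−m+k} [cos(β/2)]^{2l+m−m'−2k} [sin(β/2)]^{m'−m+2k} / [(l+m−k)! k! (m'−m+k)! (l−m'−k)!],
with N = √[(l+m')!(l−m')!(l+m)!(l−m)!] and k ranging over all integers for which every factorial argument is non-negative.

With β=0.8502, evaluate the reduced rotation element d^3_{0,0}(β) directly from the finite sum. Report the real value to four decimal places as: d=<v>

d^3_{0,0}(β=0.8502) via Wigner's sum:
c=cos(0.8502/2)=0.910997, s=sin(0.8502/2)=0.412412; N=√[6·6·6·6]=36.000000
Admissible k: 0..3 (factorial args all ≥0)
  k=0: (−1)^0·36.0000/(36)·0.9110^6·0.4124^0 = +0.571614
  k=1: (−1)^1·36.0000/(4)·0.9110^4·0.4124^2 = -1.054323
  k=2: (−1)^2·36.0000/(4)·0.9110^2·0.4124^4 = +0.216074
  k=3: (−1)^3·36.0000/(36)·0.9110^0·0.4124^6 = -0.004920
d^3_{0,0}(0.8502) = +0.571614 -1.054323 +0.216074 -0.004920 = -0.271555

d=-0.2716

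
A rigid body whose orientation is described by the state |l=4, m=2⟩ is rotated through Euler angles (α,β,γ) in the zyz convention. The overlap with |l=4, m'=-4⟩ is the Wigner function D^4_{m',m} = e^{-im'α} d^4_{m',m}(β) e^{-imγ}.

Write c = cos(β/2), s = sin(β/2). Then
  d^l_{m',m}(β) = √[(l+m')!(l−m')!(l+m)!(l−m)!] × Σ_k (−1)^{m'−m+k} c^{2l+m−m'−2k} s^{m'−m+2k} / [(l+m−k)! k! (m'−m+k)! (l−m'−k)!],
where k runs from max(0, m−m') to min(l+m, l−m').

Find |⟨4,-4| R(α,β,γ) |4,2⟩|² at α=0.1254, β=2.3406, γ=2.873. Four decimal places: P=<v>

D^4_{-4,2}(0.1254,2.3406,2.873) = e^{-i·-4·0.1254}·d^4_{-4,2}(2.3406)·e^{-i·2·2.873}. Compute d first:
c=cos(2.3406/2)=0.389875, s=sin(2.3406/2)=0.920868; N=√[1·40320·720·2]=7619.763776
The bounds max(0,m−m')=6 and min(l+m,l−m')=6 give 1 term
  k=6: (−1)^0·7619.7638/(1440)·0.3899^2·0.9209^6 = +0.490472
d^4_{-4,2}(2.3406) = +0.490472
|D^4_{-4,2}|² = |d^4_{-4,2}(β)|² = (+0.490472)² = 0.240562 (the z-rotation phases have unit modulus)

P=0.2406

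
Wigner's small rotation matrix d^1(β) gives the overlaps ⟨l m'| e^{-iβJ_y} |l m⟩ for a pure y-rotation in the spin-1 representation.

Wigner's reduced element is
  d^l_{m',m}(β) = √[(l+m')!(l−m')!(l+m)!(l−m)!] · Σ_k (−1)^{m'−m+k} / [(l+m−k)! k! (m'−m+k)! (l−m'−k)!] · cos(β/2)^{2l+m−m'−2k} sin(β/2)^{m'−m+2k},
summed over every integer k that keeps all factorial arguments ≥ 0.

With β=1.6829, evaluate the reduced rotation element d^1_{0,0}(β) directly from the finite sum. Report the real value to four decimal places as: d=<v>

d=-0.1119

d^1_{0,0}(β=1.6829) via Wigner's sum:
c=cos(1.6829/2)=0.666382, s=sin(1.6829/2)=0.745610; N=√[1·1·1·1]=1.000000
k∈{0,1} keeps every argument non-negative
  k=0: (−1)^0·1.0000/(1)·0.6664^2·0.7456^0 = +0.444065
  k=1: (−1)^1·1.0000/(1)·0.6664^0·0.7456^2 = -0.555935
d^1_{0,0}(1.6829) = +0.444065 -0.555935 = -0.111869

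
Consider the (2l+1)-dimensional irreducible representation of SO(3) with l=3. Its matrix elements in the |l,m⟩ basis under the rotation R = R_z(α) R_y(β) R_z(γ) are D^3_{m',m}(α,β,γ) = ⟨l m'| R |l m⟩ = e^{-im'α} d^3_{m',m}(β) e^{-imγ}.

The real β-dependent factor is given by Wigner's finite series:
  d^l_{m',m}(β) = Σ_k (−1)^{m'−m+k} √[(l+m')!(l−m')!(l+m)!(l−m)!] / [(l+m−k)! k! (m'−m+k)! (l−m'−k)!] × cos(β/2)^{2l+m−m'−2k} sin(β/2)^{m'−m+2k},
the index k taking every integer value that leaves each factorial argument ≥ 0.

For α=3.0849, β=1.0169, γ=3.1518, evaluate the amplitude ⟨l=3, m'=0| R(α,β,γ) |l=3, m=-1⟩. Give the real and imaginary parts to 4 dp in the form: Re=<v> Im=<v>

Re=0.1412 Im=0.0014

D^3_{0,-1}(3.0849,1.0169,3.1518) = e^{-i·0·3.0849}·d^3_{0,-1}(1.0169)·e^{-i·-1·3.1518}. Compute d first:
With c≡cos(β/2)=0.873500 and s≡sin(β/2)=0.486824, N=[6·6·2·24]^{1/2}=41.569219
The bounds max(0,m−m')=0 and min(l+m,l−m')=2 give 3 terms
  k=0: (−1)^1·41.5692/(12)·0.8735^5·0.4868^1 = -0.857585
  k=1: (−1)^2·41.5692/(4)·0.8735^3·0.4868^3 = +0.799128
  k=2: (−1)^3·41.5692/(12)·0.8735^1·0.4868^5 = -0.082740
d^3_{0,-1}(1.0169) = -0.857585 +0.799128 -0.082740 = -0.141197
Phases: e^{-i·(0)·3.0849}=+1.000000+0.000000i, e^{-i·(-1)·3.1518}=-0.999948-0.010207i ⇒ D=+0.141189+0.001441i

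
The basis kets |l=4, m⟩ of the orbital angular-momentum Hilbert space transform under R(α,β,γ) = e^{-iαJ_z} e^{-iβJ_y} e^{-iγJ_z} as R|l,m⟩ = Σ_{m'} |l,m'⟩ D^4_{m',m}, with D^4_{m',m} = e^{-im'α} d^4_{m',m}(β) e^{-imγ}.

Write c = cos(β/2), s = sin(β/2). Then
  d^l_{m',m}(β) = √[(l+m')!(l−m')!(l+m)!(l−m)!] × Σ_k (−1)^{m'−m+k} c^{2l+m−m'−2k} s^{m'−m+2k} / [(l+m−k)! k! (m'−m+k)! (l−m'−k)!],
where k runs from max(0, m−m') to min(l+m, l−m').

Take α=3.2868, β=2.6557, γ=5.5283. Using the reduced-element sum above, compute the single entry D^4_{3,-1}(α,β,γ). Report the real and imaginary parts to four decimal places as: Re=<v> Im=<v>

Re=0.1280 Im=-0.3202

First d^4_{3,-1}(β=2.6557), then the phase factors e^{-i(3)α} and e^{-i(-1)γ}:
Half-angle: c=0.240563, s=0.970633. N=√(5040·1·6·120)=1904.940944
k: max(0,(-1)−(3))=0 … min(4+(-1),4−(3))=1
  k=0: (−1)^4·1904.9409/(144)·0.2406^4·0.9706^4 = +0.039324
  k=1: (−1)^5·1904.9409/(240)·0.2406^2·0.9706^6 = -0.384115
d^4_{3,-1}(2.6557) = +0.039324 -0.384115 = -0.344791
Attach z-rotation phases: D = e^{-i(3)(3.2868)}·(-0.344791)·e^{-i(-1)(5.5283)} = +0.127982-0.320158i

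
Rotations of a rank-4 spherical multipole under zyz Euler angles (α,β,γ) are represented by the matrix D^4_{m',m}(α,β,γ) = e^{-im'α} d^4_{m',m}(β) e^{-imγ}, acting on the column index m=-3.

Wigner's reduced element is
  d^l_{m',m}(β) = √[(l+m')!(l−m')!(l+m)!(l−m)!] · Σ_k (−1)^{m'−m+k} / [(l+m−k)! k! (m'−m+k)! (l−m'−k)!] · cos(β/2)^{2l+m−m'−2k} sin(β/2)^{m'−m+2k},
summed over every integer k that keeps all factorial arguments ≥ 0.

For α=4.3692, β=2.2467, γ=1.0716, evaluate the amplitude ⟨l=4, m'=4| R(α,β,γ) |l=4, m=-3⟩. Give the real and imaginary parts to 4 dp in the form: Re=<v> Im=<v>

Split into d^4_{4,-3}(β=2.2467) × two z-phases.
With c≡cos(β/2)=0.432665 and s≡sin(β/2)=0.901555, N=[40320·1·1·5040]^{1/2}=14255.272709
The bounds max(0,m−m')=0 and min(l+m,l−m')=0 give 1 term
  k=0: (−1)^7·14255.2727/(5040)·0.4327^1·0.9016^7 = -0.592436
d^4_{4,-3}(2.2467) = -0.592436
D = (+0.196748+0.980454i)·(-0.592436)·(-0.997322-0.073142i) = +0.073764+0.587826i

Re=0.0738 Im=0.5878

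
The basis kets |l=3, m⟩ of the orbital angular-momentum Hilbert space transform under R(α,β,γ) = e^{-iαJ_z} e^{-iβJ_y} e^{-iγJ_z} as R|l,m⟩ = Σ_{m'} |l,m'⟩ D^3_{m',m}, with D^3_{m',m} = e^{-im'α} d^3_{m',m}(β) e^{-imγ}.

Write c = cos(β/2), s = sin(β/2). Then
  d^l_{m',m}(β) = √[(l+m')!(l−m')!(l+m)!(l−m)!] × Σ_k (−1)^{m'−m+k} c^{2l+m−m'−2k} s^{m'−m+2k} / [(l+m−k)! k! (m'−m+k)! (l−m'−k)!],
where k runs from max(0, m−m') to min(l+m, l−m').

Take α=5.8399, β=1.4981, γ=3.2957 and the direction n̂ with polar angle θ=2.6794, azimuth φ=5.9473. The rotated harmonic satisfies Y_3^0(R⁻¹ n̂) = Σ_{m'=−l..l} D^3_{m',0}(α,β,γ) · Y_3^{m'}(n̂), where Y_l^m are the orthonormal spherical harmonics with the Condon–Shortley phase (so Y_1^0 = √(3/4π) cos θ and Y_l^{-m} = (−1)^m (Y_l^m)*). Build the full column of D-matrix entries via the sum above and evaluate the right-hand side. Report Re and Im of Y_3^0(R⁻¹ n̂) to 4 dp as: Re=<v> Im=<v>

Need the full column D^3_{m',0} for m'=−3..3 at α=5.8399, β=1.4981, γ=3.2957.
cos(β/2)=0.732336, sin(β/2)=0.680943
d^3_{-3,0}: single k=3 term ⇒ +0.554599;  D = +0.132336-0.538579i
d^3_{-2,0}: k∈[2..3] ⇒ +0.730507 -0.631576 = +0.098931;  D = +0.062532-0.076663i
d^3_{-1,0}: k∈[1..3] ⇒ +0.496883 -1.288772 +0.371412 = -0.420477;  D = -0.379837+0.180347i
d^3_{0,0}: k∈[0..3] ⇒ +0.154263 -1.200345 +1.037785 -0.099693 = -0.107991;  D = -0.107991+0.000000i
d^3_{1,0}: k∈[0..2] ⇒ -0.496883 +1.288772 -0.371412 = +0.420477;  D = +0.379837+0.180347i
d^3_{2,0}: k∈[0..1] ⇒ +0.730507 -0.631576 = +0.098931;  D = +0.062532+0.076663i
d^3_{3,0}: single k=0 term ⇒ -0.554599;  D = -0.132336-0.538579i
Y_3^{m'}(θ=2.6794,φ=5.9473) and Σ D·Y over m':
  (+0.1323-0.5386i)·(+0.0197+0.0313i)  (+0.0625-0.0767i)·(-0.1424-0.1132i)  (-0.3798+0.1803i)·(+0.4090+0.1428i)  (-0.1080+0.0000i)·(-0.3360+0.0000i)  (+0.3798+0.1803i)·(-0.4090+0.1428i)  (+0.0625+0.0767i)·(-0.1424+0.1132i)  (-0.1323-0.5386i)·(-0.0197+0.0313i)
Y_3^0(R⁻¹ n̂) = -0.322135+0.000000i

Re=-0.3221 Im=0.0000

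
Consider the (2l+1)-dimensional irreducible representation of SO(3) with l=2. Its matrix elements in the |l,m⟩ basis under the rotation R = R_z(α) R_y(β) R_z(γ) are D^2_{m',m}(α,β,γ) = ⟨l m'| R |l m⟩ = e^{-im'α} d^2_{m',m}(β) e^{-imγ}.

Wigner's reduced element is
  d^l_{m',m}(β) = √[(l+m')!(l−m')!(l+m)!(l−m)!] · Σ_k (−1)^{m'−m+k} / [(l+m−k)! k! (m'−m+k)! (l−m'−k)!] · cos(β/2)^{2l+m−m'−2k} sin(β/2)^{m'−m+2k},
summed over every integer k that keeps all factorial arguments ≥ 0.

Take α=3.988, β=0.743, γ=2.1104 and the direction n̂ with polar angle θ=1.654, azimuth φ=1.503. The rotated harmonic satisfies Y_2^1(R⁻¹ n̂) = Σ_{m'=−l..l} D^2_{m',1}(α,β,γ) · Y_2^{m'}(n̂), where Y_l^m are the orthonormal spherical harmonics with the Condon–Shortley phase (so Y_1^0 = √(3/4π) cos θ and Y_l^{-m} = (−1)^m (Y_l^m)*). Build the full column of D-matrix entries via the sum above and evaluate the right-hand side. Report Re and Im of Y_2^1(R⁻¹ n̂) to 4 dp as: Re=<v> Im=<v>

Need the full column D^2_{m',1} for m'=−2..2 at α=3.988, β=0.743, γ=2.1104.
cos(β/2)=0.931784, sin(β/2)=0.363014
d^2_{-2,1}: single k=3 term ⇒ +0.089148;  D = +0.081488-0.036155i
d^2_{-1,1}: k∈[2..3] ⇒ +0.343239 -0.017366 = +0.325874;  D = -0.098418+0.310657i
d^2_{0,1}: k∈[1..2] ⇒ +0.719356 -0.109184 = +0.610172;  D = -0.313504-0.523474i
d^2_{1,1}: k∈[0..1] ⇒ +0.753808 -0.343239 = +0.410569;  D = +0.403579+0.075436i
d^2_{2,1}: single k=0 term ⇒ -0.587352;  D = +0.463419-0.360867i
Y_2^{m'}(θ=1.654,φ=1.503) and Σ D·Y over m':
  (+0.0815-0.0362i)·(-0.3801-0.0519i)  (-0.0984+0.3107i)·(-0.0043+0.0638i)  (-0.3135-0.5235i)·(-0.3089+0.0000i)  (+0.4036+0.0754i)·(+0.0043+0.0638i)  (+0.4634-0.3609i)·(-0.3801+0.0519i)
Y_2^1(R⁻¹ n̂) = -0.115916+0.350846i

Re=-0.1159 Im=0.3508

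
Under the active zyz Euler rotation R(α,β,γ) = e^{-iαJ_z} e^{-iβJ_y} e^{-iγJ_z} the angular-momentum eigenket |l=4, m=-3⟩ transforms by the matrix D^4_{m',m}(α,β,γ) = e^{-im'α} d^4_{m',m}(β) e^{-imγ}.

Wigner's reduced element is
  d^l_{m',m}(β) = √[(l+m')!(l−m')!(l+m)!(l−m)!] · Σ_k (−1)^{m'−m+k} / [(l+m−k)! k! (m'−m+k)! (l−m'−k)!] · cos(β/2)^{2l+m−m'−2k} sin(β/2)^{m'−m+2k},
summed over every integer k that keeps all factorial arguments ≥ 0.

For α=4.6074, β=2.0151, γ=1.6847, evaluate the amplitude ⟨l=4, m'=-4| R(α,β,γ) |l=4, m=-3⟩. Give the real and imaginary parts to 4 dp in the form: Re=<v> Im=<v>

First d^4_{-4,-3}(β=2.0151), then the phase factors e^{-i(-4)α} and e^{-i(-3)γ}:
With c≡cos(β/2)=0.533934 and s≡sin(β/2)=0.845526, N=[1·40320·1·5040]^{1/2}=14255.272709
k∈{1} keeps every argument non-negative
  k=1: (−1)^0·14255.2727/(5040)·0.5339^7·0.8455^1 = +0.029586
d^4_{-4,-3}(2.0151) = +0.029586
D = (+0.913107-0.407720i)·(+0.029586)·(+0.335100-0.942183i) = -0.002313-0.029495i

Re=-0.0023 Im=-0.0295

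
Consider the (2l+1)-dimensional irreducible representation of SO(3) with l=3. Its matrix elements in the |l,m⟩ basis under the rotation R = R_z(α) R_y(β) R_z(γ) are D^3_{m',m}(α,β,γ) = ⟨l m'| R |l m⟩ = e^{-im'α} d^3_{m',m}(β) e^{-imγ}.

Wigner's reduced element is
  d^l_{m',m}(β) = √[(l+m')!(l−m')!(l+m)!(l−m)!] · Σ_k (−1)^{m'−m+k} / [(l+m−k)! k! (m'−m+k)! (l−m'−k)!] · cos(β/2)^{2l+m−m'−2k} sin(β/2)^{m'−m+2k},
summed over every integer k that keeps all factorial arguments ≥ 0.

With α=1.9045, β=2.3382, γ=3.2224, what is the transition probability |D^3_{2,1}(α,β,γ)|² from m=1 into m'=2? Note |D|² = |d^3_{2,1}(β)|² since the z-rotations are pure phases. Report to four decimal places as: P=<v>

P=0.0719

D^3_{2,1}(1.9045,2.3382,3.2224) = e^{-i·2·1.9045}·d^3_{2,1}(2.3382)·e^{-i·1·3.2224}. Compute d first:
With c≡cos(β/2)=0.390980 and s≡sin(β/2)=0.920399, N=[120·1·24·2]^{1/2}=75.894664
k∈{0,1} keeps every argument non-negative
  k=0: (−1)^1·75.8947/(24)·0.3910^5·0.9204^1 = -0.026592
  k=1: (−1)^2·75.8947/(12)·0.3910^3·0.9204^3 = +0.294729
d^3_{2,1}(2.3382) = -0.026592 +0.294729 = +0.268137
|D^3_{2,1}|² = |d^3_{2,1}(β)|² = (+0.268137)² = 0.071897 (the z-rotation phases have unit modulus)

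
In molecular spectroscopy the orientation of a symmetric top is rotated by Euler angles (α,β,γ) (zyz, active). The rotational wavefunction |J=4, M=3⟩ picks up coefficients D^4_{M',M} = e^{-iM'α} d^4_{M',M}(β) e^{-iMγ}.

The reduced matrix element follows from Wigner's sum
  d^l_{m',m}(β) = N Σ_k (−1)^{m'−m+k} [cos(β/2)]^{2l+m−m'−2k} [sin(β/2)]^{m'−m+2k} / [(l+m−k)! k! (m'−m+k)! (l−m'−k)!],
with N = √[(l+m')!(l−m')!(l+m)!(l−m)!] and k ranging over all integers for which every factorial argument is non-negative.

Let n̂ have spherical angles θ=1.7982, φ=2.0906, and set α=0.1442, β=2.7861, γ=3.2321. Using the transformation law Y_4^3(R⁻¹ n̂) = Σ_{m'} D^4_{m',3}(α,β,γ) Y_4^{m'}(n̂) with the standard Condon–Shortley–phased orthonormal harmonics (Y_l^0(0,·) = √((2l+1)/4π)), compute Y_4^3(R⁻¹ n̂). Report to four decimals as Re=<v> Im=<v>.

Re=-0.1076 Im=-0.0016

Need the full column D^4_{m',3} for m'=−4..4 at α=0.1442, β=2.7861, γ=3.2321.
cos(β/2)=0.176812, sin(β/2)=0.984245
d^4_{-4,3}: single k=7 term ⇒ +0.447484;  D = -0.426794-0.134495i
d^4_{-3,3}: k∈[6..7] ⇒ +0.198948 -0.880693 = -0.681745;  D = +0.672920+0.109340i
d^4_{-2,3}: k∈[5..6] ⇒ +0.057311 -0.591966 = -0.534656;  D = +0.534579+0.009023i
d^4_{-1,3}: k∈[4..5] ⇒ +0.012133 -0.225586 = -0.213452;  D = +0.211725-0.027104i
d^4_{0,3}: k∈[3..4] ⇒ +0.001950 -0.060411 = -0.058461;  D = +0.056319-0.015679i
d^4_{1,3}: k∈[2..3] ⇒ +0.000235 -0.012133 = -0.011898;  D = +0.010885-0.004805i
d^4_{2,3}: k∈[1..2] ⇒ +0.000020 -0.001849 = -0.001830;  D = +0.001550-0.000972i
d^4_{3,3}: k∈[0..1] ⇒ +0.000001 -0.000207 = -0.000206;  D = +0.000157-0.000134i
d^4_{4,3}: single k=0 term ⇒ -0.000015;  D = +0.000010-0.000011i
Y_4^{m'}(θ=1.7982,φ=2.0906) and Σ D·Y over m':
  (-0.4268-0.1345i)·(-0.1941-0.3483i)  (+0.6729+0.1093i)·(-0.2609-0.0030i)  (+0.5346+0.0090i)·(+0.1036-0.1764i)  (+0.2117-0.0271i)·(-0.1365-0.2385i)  (+0.0563-0.0157i)·(+0.1656+0.0000i)  (+0.0109-0.0048i)·(+0.1365-0.2385i)  (+0.0016-0.0010i)·(+0.1036+0.1764i)  (+0.0002-0.0001i)·(+0.2609-0.0030i)  (+0.0000-0.0000i)·(-0.1941+0.3483i)
Y_4^3(R⁻¹ n̂) = -0.107603-0.001632i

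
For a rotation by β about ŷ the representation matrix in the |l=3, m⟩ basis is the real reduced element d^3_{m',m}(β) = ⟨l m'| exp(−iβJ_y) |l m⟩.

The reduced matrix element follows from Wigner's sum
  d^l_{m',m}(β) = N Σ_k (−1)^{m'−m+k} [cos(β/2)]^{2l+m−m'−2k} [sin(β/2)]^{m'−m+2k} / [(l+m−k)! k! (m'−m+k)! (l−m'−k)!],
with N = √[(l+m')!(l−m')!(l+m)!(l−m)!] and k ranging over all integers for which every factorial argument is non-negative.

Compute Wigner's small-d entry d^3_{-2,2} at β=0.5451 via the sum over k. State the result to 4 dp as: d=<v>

d=0.0240

d^3_{-2,2}(β=0.5451) via Wigner's sum:
c=cos(0.5451/2)=0.963088, s=sin(0.5451/2)=0.269188; N=√[1·120·120·1]=120.000000
Admissible k: 4..5 (factorial args all ≥0)
  k=4: (−1)^0·120.0000/(24)·0.9631^2·0.2692^4 = +0.024351
  k=5: (−1)^1·120.0000/(120)·0.9631^0·0.2692^6 = -0.000380
d^3_{-2,2}(0.5451) = +0.024351 -0.000380 = +0.023971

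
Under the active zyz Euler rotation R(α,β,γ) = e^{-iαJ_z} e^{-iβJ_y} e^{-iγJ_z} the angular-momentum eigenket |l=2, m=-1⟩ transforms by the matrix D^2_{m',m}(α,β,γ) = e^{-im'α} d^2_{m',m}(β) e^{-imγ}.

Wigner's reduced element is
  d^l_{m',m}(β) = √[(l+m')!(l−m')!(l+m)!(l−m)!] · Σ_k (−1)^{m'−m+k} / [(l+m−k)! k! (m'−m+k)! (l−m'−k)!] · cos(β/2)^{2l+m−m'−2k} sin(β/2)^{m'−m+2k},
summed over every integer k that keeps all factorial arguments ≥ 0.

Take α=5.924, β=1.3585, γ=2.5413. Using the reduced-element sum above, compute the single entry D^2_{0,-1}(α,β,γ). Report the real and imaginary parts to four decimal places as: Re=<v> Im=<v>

D^2_{0,-1}(5.924,1.3585,2.5413) = e^{-i·0·5.924}·d^2_{0,-1}(1.3585)·e^{-i·-1·2.5413}. Compute d first:
c=cos(1.3585/2)=0.778044, s=sin(1.3585/2)=0.628210; N=√[2·2·1·6]=4.898979
The bounds max(0,m−m')=0 and min(l+m,l−m')=1 give 2 terms
  k=0: (−1)^1·4.8990/(2)·0.7780^3·0.6282^1 = -0.724758
  k=1: (−1)^2·4.8990/(2)·0.7780^1·0.6282^3 = +0.472491
d^2_{0,-1}(1.3585) = -0.724758 +0.472491 = -0.252267
D = (+1.000000+0.000000i)·(-0.252267)·(-0.825170+0.564884i) = +0.208163-0.142501i

Re=0.2082 Im=-0.1425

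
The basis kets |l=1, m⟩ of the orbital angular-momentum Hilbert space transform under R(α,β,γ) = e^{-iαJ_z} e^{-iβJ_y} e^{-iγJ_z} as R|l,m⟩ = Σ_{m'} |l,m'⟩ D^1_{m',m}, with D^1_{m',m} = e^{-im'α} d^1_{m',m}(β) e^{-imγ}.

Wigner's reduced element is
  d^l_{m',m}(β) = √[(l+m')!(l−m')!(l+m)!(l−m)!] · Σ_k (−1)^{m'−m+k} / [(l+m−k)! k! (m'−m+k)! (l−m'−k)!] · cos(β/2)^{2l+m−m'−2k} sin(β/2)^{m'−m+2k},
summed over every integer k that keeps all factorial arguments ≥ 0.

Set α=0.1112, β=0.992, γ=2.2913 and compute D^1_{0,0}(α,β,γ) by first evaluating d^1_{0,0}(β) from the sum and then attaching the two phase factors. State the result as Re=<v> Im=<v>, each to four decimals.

Re=0.5470 Im=0.0000

D^1_{0,0}(0.1112,0.992,2.2913) = e^{-i·0·0.1112}·d^1_{0,0}(0.992)·e^{-i·0·2.2913}. Compute d first:
c=cos(0.992/2)=0.879493, s=sin(0.992/2)=0.475911; N=√[1·1·1·1]=1.000000
k∈{0,1} keeps every argument non-negative
  k=0: (−1)^0·1.0000/(1)·0.8795^2·0.4759^0 = +0.773508
  k=1: (−1)^1·1.0000/(1)·0.8795^0·0.4759^2 = -0.226492
d^1_{0,0}(0.992) = +0.773508 -0.226492 = +0.547017
D = (+1.000000+0.000000i)·(+0.547017)·(+1.000000+0.000000i) = +0.547017+0.000000i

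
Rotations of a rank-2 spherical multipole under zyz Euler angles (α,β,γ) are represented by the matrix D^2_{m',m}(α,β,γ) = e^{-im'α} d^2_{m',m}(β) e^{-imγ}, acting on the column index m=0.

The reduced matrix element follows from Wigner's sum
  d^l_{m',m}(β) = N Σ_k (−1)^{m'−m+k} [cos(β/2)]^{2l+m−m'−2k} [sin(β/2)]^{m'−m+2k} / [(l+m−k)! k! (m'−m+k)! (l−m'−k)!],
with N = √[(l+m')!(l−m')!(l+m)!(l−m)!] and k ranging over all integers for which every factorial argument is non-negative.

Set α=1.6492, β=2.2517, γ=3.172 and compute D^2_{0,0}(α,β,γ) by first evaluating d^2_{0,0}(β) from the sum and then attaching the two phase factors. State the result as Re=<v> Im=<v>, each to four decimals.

D^2_{0,0}(1.6492,2.2517,3.172) = e^{-i·0·1.6492}·d^2_{0,0}(2.2517)·e^{-i·0·3.172}. Compute d first:
With c≡cos(β/2)=0.430409 and s≡sin(β/2)=0.902634, N=[2·2·2·2]^{1/2}=4.000000
The bounds max(0,m−m')=0 and min(l+m,l−m')=2 give 3 terms
  k=0: (−1)^0·4.0000/(4)·0.4304^4·0.9026^0 = +0.034318
  k=1: (−1)^1·4.0000/(1)·0.4304^2·0.9026^2 = -0.603735
  k=2: (−1)^2·4.0000/(4)·0.4304^0·0.9026^4 = +0.663814
d^2_{0,0}(2.2517) = +0.034318 -0.603735 +0.663814 = +0.094397
D = (+1.000000+0.000000i)·(+0.094397)·(+1.000000+0.000000i) = +0.094397+0.000000i

Re=0.0944 Im=0.0000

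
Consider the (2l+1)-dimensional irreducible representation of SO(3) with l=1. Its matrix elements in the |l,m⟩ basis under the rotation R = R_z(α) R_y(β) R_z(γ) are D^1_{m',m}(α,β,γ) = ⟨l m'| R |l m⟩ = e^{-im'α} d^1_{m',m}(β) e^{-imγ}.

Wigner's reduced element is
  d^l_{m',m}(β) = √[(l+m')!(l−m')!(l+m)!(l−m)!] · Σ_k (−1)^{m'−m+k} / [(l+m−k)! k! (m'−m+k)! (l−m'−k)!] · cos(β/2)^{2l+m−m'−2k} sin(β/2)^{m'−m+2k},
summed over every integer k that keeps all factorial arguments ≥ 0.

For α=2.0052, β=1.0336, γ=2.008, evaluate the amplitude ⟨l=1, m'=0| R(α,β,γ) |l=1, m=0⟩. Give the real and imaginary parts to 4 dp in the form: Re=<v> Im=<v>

D^1_{0,0}(2.0052,1.0336,2.008) = e^{-i·0·2.0052}·d^1_{0,0}(1.0336)·e^{-i·0·2.008}. Compute d first:
Half-angle: c=0.869405, s=0.494101. N=√(1·1·1·1)=1.000000
Admissible k: 0..1 (factorial args all ≥0)
  k=0: (−1)^0·1.0000/(1)·0.8694^2·0.4941^0 = +0.755865
  k=1: (−1)^1·1.0000/(1)·0.8694^0·0.4941^2 = -0.244135
d^1_{0,0}(1.0336) = +0.755865 -0.244135 = +0.511729
Phases: e^{-i·(0)·2.0052}=+1.000000+0.000000i, e^{-i·(0)·2.008}=+1.000000+0.000000i ⇒ D=+0.511729+0.000000i

Re=0.5117 Im=0.0000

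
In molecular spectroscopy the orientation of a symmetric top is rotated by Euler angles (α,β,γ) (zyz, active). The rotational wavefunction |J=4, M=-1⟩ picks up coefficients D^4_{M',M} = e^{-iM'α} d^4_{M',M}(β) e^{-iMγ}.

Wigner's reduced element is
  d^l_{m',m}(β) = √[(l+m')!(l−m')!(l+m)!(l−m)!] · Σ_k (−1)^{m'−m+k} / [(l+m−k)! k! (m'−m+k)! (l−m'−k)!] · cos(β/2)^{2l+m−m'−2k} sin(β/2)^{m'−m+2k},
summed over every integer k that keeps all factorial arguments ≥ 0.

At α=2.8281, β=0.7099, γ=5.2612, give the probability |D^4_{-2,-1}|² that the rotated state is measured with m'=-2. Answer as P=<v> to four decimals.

P=0.1248

D^4_{-2,-1}(2.8281,0.7099,5.2612) = e^{-i·-2·2.8281}·d^4_{-2,-1}(0.7099)·e^{-i·-1·5.2612}. Compute d first:
With c≡cos(β/2)=0.937664 and s≡sin(β/2)=0.347543, N=[2·720·6·120]^{1/2}=1018.233765
The bounds max(0,m−m')=1 and min(l+m,l−m')=3 give 3 terms
  k=1: (−1)^0·1018.2338/(240)·0.9377^7·0.3475^1 = +0.939671
  k=2: (−1)^1·1018.2338/(48)·0.9377^5·0.3475^3 = -0.645460
  k=3: (−1)^2·1018.2338/(72)·0.9377^3·0.3475^5 = +0.059116
d^4_{-2,-1}(0.7099) = +0.939671 -0.645460 +0.059116 = +0.353326
|D^4_{-2,-1}|² = |d^4_{-2,-1}(β)|² = (+0.353326)² = 0.124839 (the z-rotation phases have unit modulus)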